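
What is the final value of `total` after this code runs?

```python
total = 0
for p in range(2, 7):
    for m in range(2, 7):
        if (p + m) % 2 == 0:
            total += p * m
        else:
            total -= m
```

160

p=2,m=2: even sum, total = 0+4 = 4
p=2,m=3: odd sum, total = 4-3 = 1
p=2,m=4: even sum, total = 1+8 = 9
p=2,m=5: odd sum, total = 9-5 = 4
p=2,m=6: even sum, total = 4+12 = 16
p=3,m=2: odd sum, total = 16-2 = 14
p=3,m=3: even sum, total = 14+9 = 23
p=3,m=4: odd sum, total = 23-4 = 19
p=3,m=5: even sum, total = 19+15 = 34
p=3,m=6: odd sum, total = 34-6 = 28
p=4,m=2: even sum, total = 28+8 = 36
p=4,m=3: odd sum, total = 36-3 = 33
p=4,m=4: even sum, total = 33+16 = 49
p=4,m=5: odd sum, total = 49-5 = 44
p=4,m=6: even sum, total = 44+24 = 68
p=5,m=2: odd sum, total = 68-2 = 66
p=5,m=3: even sum, total = 66+15 = 81
p=5,m=4: odd sum, total = 81-4 = 77
p=5,m=5: even sum, total = 77+25 = 102
p=5,m=6: odd sum, total = 102-6 = 96
p=6,m=2: even sum, total = 96+12 = 108
p=6,m=3: odd sum, total = 108-3 = 105
p=6,m=4: even sum, total = 105+24 = 129
p=6,m=5: odd sum, total = 129-5 = 124
p=6,m=6: even sum, total = 124+36 = 160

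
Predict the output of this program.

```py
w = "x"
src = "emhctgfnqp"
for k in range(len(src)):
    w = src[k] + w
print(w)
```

k=0: prepend 'e' → 'ex'
k=1: prepend 'm' → 'mex'
k=2: prepend 'h' → 'hmex'
k=3: prepend 'c' → 'chmex'
k=4: prepend 't' → 'tchmex'
k=5: prepend 'g' → 'gtchmex'
k=6: prepend 'f' → 'fgtchmex'
k=7: prepend 'n' → 'nfgtchmex'
k=8: prepend 'q' → 'qnfgtchmex'
k=9: prepend 'p' → 'pqnfgtchmex'

pqnfgtchmex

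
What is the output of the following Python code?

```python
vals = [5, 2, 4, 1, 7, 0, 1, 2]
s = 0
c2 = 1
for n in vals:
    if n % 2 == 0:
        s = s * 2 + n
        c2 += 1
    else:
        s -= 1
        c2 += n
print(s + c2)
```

n=5: not even, s = 0-1 = -1; c2=6
n=2: even, s = (-1)*2+2 = 0; c2=7
n=4: even, s = 0*2+4 = 4; c2=8
n=1: not even, s = 4-1 = 3; c2=9
n=7: not even, s = 3-1 = 2; c2=16
n=0: even, s = 2*2+0 = 4; c2=17
n=1: not even, s = 4-1 = 3; c2=18
n=2: even, s = 3*2+2 = 8; c2=19
s+c2 = 8+19 = 27

27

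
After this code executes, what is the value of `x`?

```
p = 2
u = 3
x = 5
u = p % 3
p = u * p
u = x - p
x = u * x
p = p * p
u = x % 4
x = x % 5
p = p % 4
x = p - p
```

0

u = 2%3 = 2
p = 2*2 = 4
u = 5-4 = 1
x = 1*5 = 5
p = 4*4 = 16
u = 5%4 = 1
x = 5%5 = 0
p = 16%4 = 0
x = 0-0 = 0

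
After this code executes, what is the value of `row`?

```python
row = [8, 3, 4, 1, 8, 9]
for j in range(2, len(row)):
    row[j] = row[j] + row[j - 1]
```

j=2: row[2] = 4+3 = 7 → [8, 3, 7, 1, 8, 9]
j=3: row[3] = 1+7 = 8 → [8, 3, 7, 8, 8, 9]
j=4: row[4] = 8+8 = 16 → [8, 3, 7, 8, 16, 9]
j=5: row[5] = 9+16 = 25 → [8, 3, 7, 8, 16, 25]

[8, 3, 7, 8, 16, 25]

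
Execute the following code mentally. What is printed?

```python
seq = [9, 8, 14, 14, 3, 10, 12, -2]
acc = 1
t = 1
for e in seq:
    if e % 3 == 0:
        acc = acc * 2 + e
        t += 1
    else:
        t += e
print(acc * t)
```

2976

e=9: %3==0, acc = 1*2+9 = 11; t=2
e=8: not %3==0; t=10
e=14: not %3==0; t=24
e=14: not %3==0; t=38
e=3: %3==0, acc = 11*2+3 = 25; t=39
e=10: not %3==0; t=49
e=12: %3==0, acc = 25*2+12 = 62; t=50
e=-2: not %3==0; t=48
acc*t = 62*48 = 2976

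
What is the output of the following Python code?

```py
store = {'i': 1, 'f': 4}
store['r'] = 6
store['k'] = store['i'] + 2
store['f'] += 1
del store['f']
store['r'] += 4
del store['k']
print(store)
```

{'i': 1, 'r': 10}

store['r'] = 6 → {'i': 1, 'f': 4, 'r': 6}
store['k'] = store['i']+2 = 3 → {'i': 1, 'f': 4, 'r': 6, 'k': 3}
store['f'] = 4+1 = 5 → {'i': 1, 'f': 5, 'r': 6, 'k': 3}
del 'f' → {'i': 1, 'r': 6, 'k': 3}
store['r'] = 6+4 = 10 → {'i': 1, 'r': 10, 'k': 3}
del 'k' → {'i': 1, 'r': 10}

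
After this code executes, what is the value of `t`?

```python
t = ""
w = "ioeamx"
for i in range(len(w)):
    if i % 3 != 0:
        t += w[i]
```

i=0: skip
i=1: add 'o' → 'o'
i=2: add 'e' → 'oe'
i=3: skip
i=4: add 'm' → 'oem'
i=5: add 'x' → 'oemx'

'oemx'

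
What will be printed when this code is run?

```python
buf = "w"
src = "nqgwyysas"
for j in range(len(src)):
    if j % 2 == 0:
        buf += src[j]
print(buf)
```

j=0: add 'n' → 'wn'
j=1: skip
j=2: add 'g' → 'wng'
j=3: skip
j=4: add 'y' → 'wngy'
j=5: skip
j=6: add 's' → 'wngys'
j=7: skip
j=8: add 's' → 'wngyss'

wngyss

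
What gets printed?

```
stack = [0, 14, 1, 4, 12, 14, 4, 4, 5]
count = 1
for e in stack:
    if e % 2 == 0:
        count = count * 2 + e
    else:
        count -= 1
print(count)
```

771

e=0: even, count = 1*2+0 = 2
e=14: even, count = 2*2+14 = 18
e=1: not even, count = 18-1 = 17
e=4: even, count = 17*2+4 = 38
e=12: even, count = 38*2+12 = 88
e=14: even, count = 88*2+14 = 190
e=4: even, count = 190*2+4 = 384
e=4: even, count = 384*2+4 = 772
e=5: not even, count = 772-1 = 771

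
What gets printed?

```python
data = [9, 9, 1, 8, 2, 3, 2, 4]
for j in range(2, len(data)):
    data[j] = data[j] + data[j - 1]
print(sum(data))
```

143

j=2: data[2] = 1+9 = 10 → [9, 9, 10, 8, 2, 3, 2, 4]
j=3: data[3] = 8+10 = 18 → [9, 9, 10, 18, 2, 3, 2, 4]
j=4: data[4] = 2+18 = 20 → [9, 9, 10, 18, 20, 3, 2, 4]
j=5: data[5] = 3+20 = 23 → [9, 9, 10, 18, 20, 23, 2, 4]
j=6: data[6] = 2+23 = 25 → [9, 9, 10, 18, 20, 23, 25, 4]
j=7: data[7] = 4+25 = 29 → [9, 9, 10, 18, 20, 23, 25, 29]
sum = 143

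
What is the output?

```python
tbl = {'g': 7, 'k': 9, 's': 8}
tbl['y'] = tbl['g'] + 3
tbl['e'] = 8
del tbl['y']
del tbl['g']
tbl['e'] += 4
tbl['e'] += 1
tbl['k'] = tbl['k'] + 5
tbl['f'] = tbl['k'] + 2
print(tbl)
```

tbl['y'] = tbl['g']+3 = 10 → {'g': 7, 'k': 9, 's': 8, 'y': 10}
tbl['e'] = 8 → {'g': 7, 'k': 9, 's': 8, 'y': 10, 'e': 8}
del 'y' → {'g': 7, 'k': 9, 's': 8, 'e': 8}
del 'g' → {'k': 9, 's': 8, 'e': 8}
tbl['e'] = 8+4 = 12 → {'k': 9, 's': 8, 'e': 12}
tbl['e'] = 12+1 = 13 → {'k': 9, 's': 8, 'e': 13}
tbl['k'] = tbl['k']+5 = 14 → {'k': 14, 's': 8, 'e': 13}
tbl['f'] = tbl['k']+2 = 16 → {'k': 14, 's': 8, 'e': 13, 'f': 16}

{'k': 14, 's': 8, 'e': 13, 'f': 16}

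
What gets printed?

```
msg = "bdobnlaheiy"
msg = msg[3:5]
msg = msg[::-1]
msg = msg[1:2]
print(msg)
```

slice [3:5] → 'bn'
reverse → 'nb'
slice [1:2] → 'b'

b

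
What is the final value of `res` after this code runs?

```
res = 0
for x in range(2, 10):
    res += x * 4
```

x=2: res = 0+2*4 = 8
x=3: res = 8+3*4 = 20
x=4: res = 20+4*4 = 36
x=5: res = 36+5*4 = 56
x=6: res = 56+6*4 = 80
x=7: res = 80+7*4 = 108
x=8: res = 108+8*4 = 140
x=9: res = 140+9*4 = 176

176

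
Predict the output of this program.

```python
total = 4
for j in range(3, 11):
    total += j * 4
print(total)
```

j=3: total = 4+3*4 = 16
j=4: total = 16+4*4 = 32
j=5: total = 32+5*4 = 52
j=6: total = 52+6*4 = 76
j=7: total = 76+7*4 = 104
j=8: total = 104+8*4 = 136
j=9: total = 136+9*4 = 172
j=10: total = 172+10*4 = 212

212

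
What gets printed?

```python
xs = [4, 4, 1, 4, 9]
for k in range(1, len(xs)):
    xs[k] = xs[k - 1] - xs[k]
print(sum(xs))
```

k=1: xs[1] = 4-4 = 0 → [4, 0, 1, 4, 9]
k=2: xs[2] = 0-1 = -1 → [4, 0, -1, 4, 9]
k=3: xs[3] = (-1)-4 = -5 → [4, 0, -1, -5, 9]
k=4: xs[4] = (-5)-9 = -14 → [4, 0, -1, -5, -14]
sum = -16

-16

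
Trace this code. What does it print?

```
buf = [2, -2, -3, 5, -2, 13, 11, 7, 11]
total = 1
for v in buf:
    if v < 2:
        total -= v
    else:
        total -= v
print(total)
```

-41

v=2: not <2, total = 1-2 = -1
v=-2: <2, total = (-1)-(-2) = 1
v=-3: <2, total = 1-(-3) = 4
v=5: not <2, total = 4-5 = -1
v=-2: <2, total = (-1)-(-2) = 1
v=13: not <2, total = 1-13 = -12
v=11: not <2, total = (-12)-11 = -23
v=7: not <2, total = (-23)-7 = -30
v=11: not <2, total = (-30)-11 = -41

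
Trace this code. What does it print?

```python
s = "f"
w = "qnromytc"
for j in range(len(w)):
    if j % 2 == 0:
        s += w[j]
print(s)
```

fqrmt

j=0: add 'q' → 'fq'
j=1: skip
j=2: add 'r' → 'fqr'
j=3: skip
j=4: add 'm' → 'fqrm'
j=5: skip
j=6: add 't' → 'fqrmt'
j=7: skip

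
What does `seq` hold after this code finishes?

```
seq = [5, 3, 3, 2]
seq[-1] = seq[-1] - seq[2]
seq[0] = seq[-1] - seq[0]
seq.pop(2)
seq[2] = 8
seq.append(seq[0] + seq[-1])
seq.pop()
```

[-6, 3, 8]

seq[-1] = seq[-1]-seq[2] = 2-3 = -1 → [5, 3, 3, -1]
seq[0] = seq[-1]-seq[0] = (-1)-5 = -6 → [-6, 3, 3, -1]
pop(2) removes 3 → [-6, 3, -1]
seq[2] = 8 → [-6, 3, 8]
append seq[0]+seq[-1] = (-6)+8 = 2 → [-6, 3, 8, 2]
pop() removes 2 → [-6, 3, 8]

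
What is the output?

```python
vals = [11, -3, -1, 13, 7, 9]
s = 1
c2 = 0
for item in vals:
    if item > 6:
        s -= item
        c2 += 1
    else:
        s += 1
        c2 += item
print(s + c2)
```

item=11: >6, s = 1-11 = -10; c2=1
item=-3: not >6, s = (-10)+1 = -9; c2=-2
item=-1: not >6, s = (-9)+1 = -8; c2=-3
item=13: >6, s = (-8)-13 = -21; c2=-2
item=7: >6, s = (-21)-7 = -28; c2=-1
item=9: >6, s = (-28)-9 = -37; c2=0
s+c2 = (-37)+0 = -37

-37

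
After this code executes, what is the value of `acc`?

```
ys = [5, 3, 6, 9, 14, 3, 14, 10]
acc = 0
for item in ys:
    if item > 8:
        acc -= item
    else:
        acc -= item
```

-64

item=5: not >8, acc = 0-5 = -5
item=3: not >8, acc = (-5)-3 = -8
item=6: not >8, acc = (-8)-6 = -14
item=9: >8, acc = (-14)-9 = -23
item=14: >8, acc = (-23)-14 = -37
item=3: not >8, acc = (-37)-3 = -40
item=14: >8, acc = (-40)-14 = -54
item=10: >8, acc = (-54)-10 = -64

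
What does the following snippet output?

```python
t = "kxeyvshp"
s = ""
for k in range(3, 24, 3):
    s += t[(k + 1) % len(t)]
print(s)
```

vpeskyh

k=3: add t[4]='v' → 'v'
k=6: add t[7]='p' → 'vp'
k=9: add t[2]='e' → 'vpe'
k=12: add t[5]='s' → 'vpes'
k=15: add t[0]='k' → 'vpesk'
k=18: add t[3]='y' → 'vpesky'
k=21: add t[6]='h' → 'vpeskyh'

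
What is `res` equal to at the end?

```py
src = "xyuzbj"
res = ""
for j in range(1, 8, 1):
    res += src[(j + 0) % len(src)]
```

j=1: add src[1]='y' → 'y'
j=2: add src[2]='u' → 'yu'
j=3: add src[3]='z' → 'yuz'
j=4: add src[4]='b' → 'yuzb'
j=5: add src[5]='j' → 'yuzbj'
j=6: add src[0]='x' → 'yuzbjx'
j=7: add src[1]='y' → 'yuzbjxy'

'yuzbjxy'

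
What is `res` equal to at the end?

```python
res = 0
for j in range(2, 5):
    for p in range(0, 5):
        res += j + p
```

j=2,p=0: res = 0+2 = 2
j=2,p=1: res = 2+3 = 5
j=2,p=2: res = 5+4 = 9
j=2,p=3: res = 9+5 = 14
j=2,p=4: res = 14+6 = 20
j=3,p=0: res = 20+3 = 23
j=3,p=1: res = 23+4 = 27
j=3,p=2: res = 27+5 = 32
j=3,p=3: res = 32+6 = 38
j=3,p=4: res = 38+7 = 45
j=4,p=0: res = 45+4 = 49
j=4,p=1: res = 49+5 = 54
j=4,p=2: res = 54+6 = 60
j=4,p=3: res = 60+7 = 67
j=4,p=4: res = 67+8 = 75

75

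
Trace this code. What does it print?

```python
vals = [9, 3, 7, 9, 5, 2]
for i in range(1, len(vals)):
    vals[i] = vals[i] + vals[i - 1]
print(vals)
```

[9, 12, 19, 28, 33, 35]

i=1: vals[1] = 3+9 = 12 → [9, 12, 7, 9, 5, 2]
i=2: vals[2] = 7+12 = 19 → [9, 12, 19, 9, 5, 2]
i=3: vals[3] = 9+19 = 28 → [9, 12, 19, 28, 5, 2]
i=4: vals[4] = 5+28 = 33 → [9, 12, 19, 28, 33, 2]
i=5: vals[5] = 2+33 = 35 → [9, 12, 19, 28, 33, 35]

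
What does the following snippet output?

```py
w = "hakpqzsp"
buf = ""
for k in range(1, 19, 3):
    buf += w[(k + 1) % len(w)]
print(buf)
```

k=1: add w[2]='k' → 'k'
k=4: add w[5]='z' → 'kz'
k=7: add w[0]='h' → 'kzh'
k=10: add w[3]='p' → 'kzhp'
k=13: add w[6]='s' → 'kzhps'
k=16: add w[1]='a' → 'kzhpsa'

kzhpsa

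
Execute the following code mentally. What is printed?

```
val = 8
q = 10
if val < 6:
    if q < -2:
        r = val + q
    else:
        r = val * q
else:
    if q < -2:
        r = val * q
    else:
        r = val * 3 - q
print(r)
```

val=8, q=10
val < 6 is False; q < -2 is False
→ r = val * 3 - q = 14

14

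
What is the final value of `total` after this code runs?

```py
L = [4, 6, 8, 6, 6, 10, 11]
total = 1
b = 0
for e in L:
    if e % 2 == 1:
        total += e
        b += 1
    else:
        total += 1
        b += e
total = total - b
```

-23

e=4: not odd, total = 1+1 = 2; b=4
e=6: not odd, total = 2+1 = 3; b=10
e=8: not odd, total = 3+1 = 4; b=18
e=6: not odd, total = 4+1 = 5; b=24
e=6: not odd, total = 5+1 = 6; b=30
e=10: not odd, total = 6+1 = 7; b=40
e=11: odd, total = 7+11 = 18; b=41
total-b = 18-41 = -23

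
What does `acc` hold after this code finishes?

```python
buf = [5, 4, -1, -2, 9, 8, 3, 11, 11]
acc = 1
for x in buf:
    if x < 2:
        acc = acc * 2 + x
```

x=5: not <2
x=4: not <2
x=-1: <2, acc = 1*2+(-1) = 1
x=-2: <2, acc = 1*2+(-2) = 0
x=9: not <2
x=8: not <2
x=3: not <2
x=11: not <2
x=11: not <2

0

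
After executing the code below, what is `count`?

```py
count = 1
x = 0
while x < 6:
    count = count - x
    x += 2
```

x=0: count = 1-0 = 1
x=2: count = 1-2 = -1
x=4: count = (-1)-4 = -5

-5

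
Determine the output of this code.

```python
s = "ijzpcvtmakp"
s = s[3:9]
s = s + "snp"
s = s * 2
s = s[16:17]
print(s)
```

n

slice [3:9] → 'pcvtma'
+ 'snp' → 'pcvtmasnp'
repeat ×2 → 'pcvtmasnppcvtmasnp'
slice [16:17] → 'n'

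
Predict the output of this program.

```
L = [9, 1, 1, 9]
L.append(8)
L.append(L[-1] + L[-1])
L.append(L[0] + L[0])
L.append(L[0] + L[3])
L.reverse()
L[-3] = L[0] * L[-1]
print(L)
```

append 8 → [9, 1, 1, 9, 8]
append L[-1]+L[-1] = 8+8 = 16 → [9, 1, 1, 9, 8, 16]
append L[0]+L[0] = 9+9 = 18 → [9, 1, 1, 9, 8, 16, 18]
append L[0]+L[3] = 9+9 = 18 → [9, 1, 1, 9, 8, 16, 18, 18]
reverse → [18, 18, 16, 8, 9, 1, 1, 9]
L[-3] = L[0]*L[-1] = 18*9 = 162 → [18, 18, 16, 8, 9, 162, 1, 9]

[18, 18, 16, 8, 9, 162, 1, 9]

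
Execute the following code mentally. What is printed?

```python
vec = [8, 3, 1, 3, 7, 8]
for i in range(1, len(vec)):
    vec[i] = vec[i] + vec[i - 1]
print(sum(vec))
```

98

i=1: vec[1] = 3+8 = 11 → [8, 11, 1, 3, 7, 8]
i=2: vec[2] = 1+11 = 12 → [8, 11, 12, 3, 7, 8]
i=3: vec[3] = 3+12 = 15 → [8, 11, 12, 15, 7, 8]
i=4: vec[4] = 7+15 = 22 → [8, 11, 12, 15, 22, 8]
i=5: vec[5] = 8+22 = 30 → [8, 11, 12, 15, 22, 30]
sum = 98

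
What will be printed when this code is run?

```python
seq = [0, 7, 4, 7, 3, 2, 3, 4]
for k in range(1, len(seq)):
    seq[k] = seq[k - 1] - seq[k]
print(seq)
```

[0, -7, -11, -18, -21, -23, -26, -30]

k=1: seq[1] = 0-7 = -7 → [0, -7, 4, 7, 3, 2, 3, 4]
k=2: seq[2] = (-7)-4 = -11 → [0, -7, -11, 7, 3, 2, 3, 4]
k=3: seq[3] = (-11)-7 = -18 → [0, -7, -11, -18, 3, 2, 3, 4]
k=4: seq[4] = (-18)-3 = -21 → [0, -7, -11, -18, -21, 2, 3, 4]
k=5: seq[5] = (-21)-2 = -23 → [0, -7, -11, -18, -21, -23, 3, 4]
k=6: seq[6] = (-23)-3 = -26 → [0, -7, -11, -18, -21, -23, -26, 4]
k=7: seq[7] = (-26)-4 = -30 → [0, -7, -11, -18, -21, -23, -26, -30]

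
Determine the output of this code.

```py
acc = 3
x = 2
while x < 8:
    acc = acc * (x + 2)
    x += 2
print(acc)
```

x=2: acc = 3*4 = 12
x=4: acc = 12*6 = 72
x=6: acc = 72*8 = 576

576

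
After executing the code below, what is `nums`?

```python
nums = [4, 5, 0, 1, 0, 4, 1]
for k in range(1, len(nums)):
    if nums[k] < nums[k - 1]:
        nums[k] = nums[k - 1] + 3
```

[4, 5, 8, 11, 14, 17, 20]

k=1: 5>=4, unchanged → [4, 5, 0, 1, 0, 4, 1]
k=2: 0<5, nums[2] = 5+3 = 8 → [4, 5, 8, 1, 0, 4, 1]
k=3: 1<8, nums[3] = 8+3 = 11 → [4, 5, 8, 11, 0, 4, 1]
k=4: 0<11, nums[4] = 11+3 = 14 → [4, 5, 8, 11, 14, 4, 1]
k=5: 4<14, nums[5] = 14+3 = 17 → [4, 5, 8, 11, 14, 17, 1]
k=6: 1<17, nums[6] = 17+3 = 20 → [4, 5, 8, 11, 14, 17, 20]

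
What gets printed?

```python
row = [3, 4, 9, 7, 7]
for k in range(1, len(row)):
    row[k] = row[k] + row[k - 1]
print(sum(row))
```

k=1: row[1] = 4+3 = 7 → [3, 7, 9, 7, 7]
k=2: row[2] = 9+7 = 16 → [3, 7, 16, 7, 7]
k=3: row[3] = 7+16 = 23 → [3, 7, 16, 23, 7]
k=4: row[4] = 7+23 = 30 → [3, 7, 16, 23, 30]
sum = 79

79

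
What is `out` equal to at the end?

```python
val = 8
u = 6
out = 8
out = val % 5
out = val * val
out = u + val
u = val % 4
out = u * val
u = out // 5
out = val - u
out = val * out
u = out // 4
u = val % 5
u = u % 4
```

out = 8%5 = 3
out = 8*8 = 64
out = 6+8 = 14
u = 8%4 = 0
out = 0*8 = 0
u = 0//5 = 0
out = 8-0 = 8
out = 8*8 = 64
u = 64//4 = 16
u = 8%5 = 3
u = 3%4 = 3

64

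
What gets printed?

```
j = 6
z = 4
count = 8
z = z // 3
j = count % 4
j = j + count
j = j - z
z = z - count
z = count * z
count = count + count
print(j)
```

z = 4//3 = 1
j = 8%4 = 0
j = 0+8 = 8
j = 8-1 = 7
z = 1-8 = -7
z = 8*(-7) = -56
count = 8+8 = 16

7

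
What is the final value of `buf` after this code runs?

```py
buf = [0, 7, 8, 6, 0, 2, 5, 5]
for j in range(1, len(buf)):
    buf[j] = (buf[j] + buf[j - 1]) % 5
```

[0, 2, 0, 1, 1, 3, 3, 3]

j=1: buf[1] = (7+0)%5 = 2 → [0, 2, 8, 6, 0, 2, 5, 5]
j=2: buf[2] = (8+2)%5 = 0 → [0, 2, 0, 6, 0, 2, 5, 5]
j=3: buf[3] = (6+0)%5 = 1 → [0, 2, 0, 1, 0, 2, 5, 5]
j=4: buf[4] = (0+1)%5 = 1 → [0, 2, 0, 1, 1, 2, 5, 5]
j=5: buf[5] = (2+1)%5 = 3 → [0, 2, 0, 1, 1, 3, 5, 5]
j=6: buf[6] = (5+3)%5 = 3 → [0, 2, 0, 1, 1, 3, 3, 5]
j=7: buf[7] = (5+3)%5 = 3 → [0, 2, 0, 1, 1, 3, 3, 3]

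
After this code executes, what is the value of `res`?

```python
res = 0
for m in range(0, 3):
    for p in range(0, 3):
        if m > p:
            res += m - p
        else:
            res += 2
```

16

m=0,p=0: not 0>0, res = 0+2 = 2
m=0,p=1: not 0>1, res = 2+2 = 4
m=0,p=2: not 0>2, res = 4+2 = 6
m=1,p=0: 1>0, res = 6+1 = 7
m=1,p=1: not 1>1, res = 7+2 = 9
m=1,p=2: not 1>2, res = 9+2 = 11
m=2,p=0: 2>0, res = 11+2 = 13
m=2,p=1: 2>1, res = 13+1 = 14
m=2,p=2: not 2>2, res = 14+2 = 16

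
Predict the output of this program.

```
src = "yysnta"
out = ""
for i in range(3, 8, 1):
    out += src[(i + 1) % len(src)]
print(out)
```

tayys

i=3: add src[4]='t' → 't'
i=4: add src[5]='a' → 'ta'
i=5: add src[0]='y' → 'tay'
i=6: add src[1]='y' → 'tayy'
i=7: add src[2]='s' → 'tayys'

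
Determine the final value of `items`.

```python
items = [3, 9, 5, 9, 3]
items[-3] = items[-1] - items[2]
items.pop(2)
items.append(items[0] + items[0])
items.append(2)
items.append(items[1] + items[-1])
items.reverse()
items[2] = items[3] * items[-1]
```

items[-3] = items[-1]-items[2] = 3-5 = -2 → [3, 9, -2, 9, 3]
pop(2) removes -2 → [3, 9, 9, 3]
append items[0]+items[0] = 3+3 = 6 → [3, 9, 9, 3, 6]
append 2 → [3, 9, 9, 3, 6, 2]
append items[1]+items[-1] = 9+2 = 11 → [3, 9, 9, 3, 6, 2, 11]
reverse → [11, 2, 6, 3, 9, 9, 3]
items[2] = items[3]*items[-1] = 3*3 = 9 → [11, 2, 9, 3, 9, 9, 3]

[11, 2, 9, 3, 9, 9, 3]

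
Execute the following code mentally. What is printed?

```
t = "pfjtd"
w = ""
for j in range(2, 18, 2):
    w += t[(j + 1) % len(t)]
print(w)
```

j=2: add t[3]='t' → 't'
j=4: add t[0]='p' → 'tp'
j=6: add t[2]='j' → 'tpj'
j=8: add t[4]='d' → 'tpjd'
j=10: add t[1]='f' → 'tpjdf'
j=12: add t[3]='t' → 'tpjdft'
j=14: add t[0]='p' → 'tpjdftp'
j=16: add t[2]='j' → 'tpjdftpj'

tpjdftpj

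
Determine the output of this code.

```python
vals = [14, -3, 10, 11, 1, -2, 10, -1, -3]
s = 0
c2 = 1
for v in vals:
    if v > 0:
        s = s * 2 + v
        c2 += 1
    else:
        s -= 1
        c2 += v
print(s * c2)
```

v=14: >0, s = 0*2+14 = 14; c2=2
v=-3: not >0, s = 14-1 = 13; c2=-1
v=10: >0, s = 13*2+10 = 36; c2=0
v=11: >0, s = 36*2+11 = 83; c2=1
v=1: >0, s = 83*2+1 = 167; c2=2
v=-2: not >0, s = 167-1 = 166; c2=0
v=10: >0, s = 166*2+10 = 342; c2=1
v=-1: not >0, s = 342-1 = 341; c2=0
v=-3: not >0, s = 341-1 = 340; c2=-3
s*c2 = 340*(-3) = -1020

-1020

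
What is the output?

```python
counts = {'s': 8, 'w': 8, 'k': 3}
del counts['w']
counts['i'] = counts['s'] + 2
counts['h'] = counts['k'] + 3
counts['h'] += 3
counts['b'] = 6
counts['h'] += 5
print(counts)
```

{'s': 8, 'k': 3, 'i': 10, 'h': 14, 'b': 6}

del 'w' → {'s': 8, 'k': 3}
counts['i'] = counts['s']+2 = 10 → {'s': 8, 'k': 3, 'i': 10}
counts['h'] = counts['k']+3 = 6 → {'s': 8, 'k': 3, 'i': 10, 'h': 6}
counts['h'] = 6+3 = 9 → {'s': 8, 'k': 3, 'i': 10, 'h': 9}
counts['b'] = 6 → {'s': 8, 'k': 3, 'i': 10, 'h': 9, 'b': 6}
counts['h'] = 9+5 = 14 → {'s': 8, 'k': 3, 'i': 10, 'h': 14, 'b': 6}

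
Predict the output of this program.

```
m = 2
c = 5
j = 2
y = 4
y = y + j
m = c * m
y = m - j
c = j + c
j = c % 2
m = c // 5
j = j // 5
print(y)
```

y = 4+2 = 6
m = 5*2 = 10
y = 10-2 = 8
c = 2+5 = 7
j = 7%2 = 1
m = 7//5 = 1
j = 1//5 = 0

8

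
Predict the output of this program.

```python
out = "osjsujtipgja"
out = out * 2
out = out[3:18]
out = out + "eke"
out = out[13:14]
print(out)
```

repeat ×2 → 'osjsujtipgjaosjsujtipgja'
slice [3:18] → 'sujtipgjaosjsuj'
+ 'eke' → 'sujtipgjaosjsujeke'
slice [13:14] → 'u'

u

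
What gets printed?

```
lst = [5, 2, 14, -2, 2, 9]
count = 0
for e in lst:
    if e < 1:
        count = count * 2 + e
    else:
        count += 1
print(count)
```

6

e=5: not <1, count = 0+1 = 1
e=2: not <1, count = 1+1 = 2
e=14: not <1, count = 2+1 = 3
e=-2: <1, count = 3*2+(-2) = 4
e=2: not <1, count = 4+1 = 5
e=9: not <1, count = 5+1 = 6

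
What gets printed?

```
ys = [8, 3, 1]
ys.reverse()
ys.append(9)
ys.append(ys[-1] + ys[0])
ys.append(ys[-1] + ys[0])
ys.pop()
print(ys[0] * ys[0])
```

reverse → [1, 3, 8]
append 9 → [1, 3, 8, 9]
append ys[-1]+ys[0] = 9+1 = 10 → [1, 3, 8, 9, 10]
append ys[-1]+ys[0] = 10+1 = 11 → [1, 3, 8, 9, 10, 11]
pop() removes 11 → [1, 3, 8, 9, 10]
ys[0]*ys[0] = 1*1 = 1

1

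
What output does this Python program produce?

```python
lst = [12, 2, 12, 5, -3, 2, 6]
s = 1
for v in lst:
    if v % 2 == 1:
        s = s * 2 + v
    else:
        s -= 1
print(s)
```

-3

v=12: not odd, s = 1-1 = 0
v=2: not odd, s = 0-1 = -1
v=12: not odd, s = (-1)-1 = -2
v=5: odd, s = (-2)*2+5 = 1
v=-3: odd, s = 1*2+(-3) = -1
v=2: not odd, s = (-1)-1 = -2
v=6: not odd, s = (-2)-1 = -3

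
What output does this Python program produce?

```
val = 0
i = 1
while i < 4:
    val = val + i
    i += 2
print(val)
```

i=1: val = 0+1 = 1
i=3: val = 1+3 = 4

4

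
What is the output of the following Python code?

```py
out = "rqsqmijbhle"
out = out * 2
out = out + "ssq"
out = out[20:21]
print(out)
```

l

repeat ×2 → 'rqsqmijbhlerqsqmijbhle'
+ 'ssq' → 'rqsqmijbhlerqsqmijbhlessq'
slice [20:21] → 'l'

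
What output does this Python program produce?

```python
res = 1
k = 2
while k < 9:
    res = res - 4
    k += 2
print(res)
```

-15

k=2: res = 1-4 = -3
k=4: res = (-3)-4 = -7
k=6: res = (-7)-4 = -11
k=8: res = (-11)-4 = -15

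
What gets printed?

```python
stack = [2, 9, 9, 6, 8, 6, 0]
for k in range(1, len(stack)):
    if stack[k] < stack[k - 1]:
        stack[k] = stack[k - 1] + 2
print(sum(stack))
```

76

k=1: 9>=2, unchanged → [2, 9, 9, 6, 8, 6, 0]
k=2: 9>=9, unchanged → [2, 9, 9, 6, 8, 6, 0]
k=3: 6<9, stack[3] = 9+2 = 11 → [2, 9, 9, 11, 8, 6, 0]
k=4: 8<11, stack[4] = 11+2 = 13 → [2, 9, 9, 11, 13, 6, 0]
k=5: 6<13, stack[5] = 13+2 = 15 → [2, 9, 9, 11, 13, 15, 0]
k=6: 0<15, stack[6] = 15+2 = 17 → [2, 9, 9, 11, 13, 15, 17]
sum = 76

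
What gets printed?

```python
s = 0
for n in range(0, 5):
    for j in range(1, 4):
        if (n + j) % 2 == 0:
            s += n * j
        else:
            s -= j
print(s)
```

n=0,j=1: odd sum, s = 0-1 = -1
n=0,j=2: even sum, s = (-1)+0 = -1
n=0,j=3: odd sum, s = (-1)-3 = -4
n=1,j=1: even sum, s = (-4)+1 = -3
n=1,j=2: odd sum, s = (-3)-2 = -5
n=1,j=3: even sum, s = (-5)+3 = -2
n=2,j=1: odd sum, s = (-2)-1 = -3
n=2,j=2: even sum, s = (-3)+4 = 1
n=2,j=3: odd sum, s = 1-3 = -2
n=3,j=1: even sum, s = (-2)+3 = 1
n=3,j=2: odd sum, s = 1-2 = -1
n=3,j=3: even sum, s = (-1)+9 = 8
n=4,j=1: odd sum, s = 8-1 = 7
n=4,j=2: even sum, s = 7+8 = 15
n=4,j=3: odd sum, s = 15-3 = 12

12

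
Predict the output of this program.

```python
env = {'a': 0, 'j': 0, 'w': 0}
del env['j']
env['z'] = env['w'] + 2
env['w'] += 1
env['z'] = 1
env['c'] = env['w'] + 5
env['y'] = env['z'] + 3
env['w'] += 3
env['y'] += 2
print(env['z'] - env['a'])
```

1

del 'j' → {'a': 0, 'w': 0}
env['z'] = env['w']+2 = 2 → {'a': 0, 'w': 0, 'z': 2}
env['w'] = 0+1 = 1 → {'a': 0, 'w': 1, 'z': 2}
env['z'] = 1 → {'a': 0, 'w': 1, 'z': 1}
env['c'] = env['w']+5 = 6 → {'a': 0, 'w': 1, 'z': 1, 'c': 6}
env['y'] = env['z']+3 = 4 → {'a': 0, 'w': 1, 'z': 1, 'c': 6, 'y': 4}
env['w'] = 1+3 = 4 → {'a': 0, 'w': 4, 'z': 1, 'c': 6, 'y': 4}
env['y'] = 4+2 = 6 → {'a': 0, 'w': 4, 'z': 1, 'c': 6, 'y': 6}
env['z']-env['a'] = 1-0 = 1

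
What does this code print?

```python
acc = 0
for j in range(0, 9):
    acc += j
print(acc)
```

j=0: acc = 0+0 = 0
j=1: acc = 0+1 = 1
j=2: acc = 1+2 = 3
j=3: acc = 3+3 = 6
j=4: acc = 6+4 = 10
j=5: acc = 10+5 = 15
j=6: acc = 15+6 = 21
j=7: acc = 21+7 = 28
j=8: acc = 28+8 = 36

36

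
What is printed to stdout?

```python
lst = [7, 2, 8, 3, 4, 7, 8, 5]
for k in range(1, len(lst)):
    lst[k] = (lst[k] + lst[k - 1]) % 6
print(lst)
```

k=1: lst[1] = (2+7)%6 = 3 → [7, 3, 8, 3, 4, 7, 8, 5]
k=2: lst[2] = (8+3)%6 = 5 → [7, 3, 5, 3, 4, 7, 8, 5]
k=3: lst[3] = (3+5)%6 = 2 → [7, 3, 5, 2, 4, 7, 8, 5]
k=4: lst[4] = (4+2)%6 = 0 → [7, 3, 5, 2, 0, 7, 8, 5]
k=5: lst[5] = (7+0)%6 = 1 → [7, 3, 5, 2, 0, 1, 8, 5]
k=6: lst[6] = (8+1)%6 = 3 → [7, 3, 5, 2, 0, 1, 3, 5]
k=7: lst[7] = (5+3)%6 = 2 → [7, 3, 5, 2, 0, 1, 3, 2]

[7, 3, 5, 2, 0, 1, 3, 2]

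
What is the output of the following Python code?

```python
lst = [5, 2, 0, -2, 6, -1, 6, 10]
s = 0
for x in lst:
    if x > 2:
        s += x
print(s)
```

x=5: >2, s = 0+5 = 5
x=2: not >2
x=0: not >2
x=-2: not >2
x=6: >2, s = 5+6 = 11
x=-1: not >2
x=6: >2, s = 11+6 = 17
x=10: >2, s = 17+10 = 27

27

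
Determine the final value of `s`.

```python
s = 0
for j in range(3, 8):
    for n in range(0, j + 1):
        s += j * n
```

455

j=3,n=0: s = 0+0 = 0
j=3,n=1: s = 0+3 = 3
j=3,n=2: s = 3+6 = 9
j=3,n=3: s = 9+9 = 18
j=4,n=0: s = 18+0 = 18
j=4,n=1: s = 18+4 = 22
j=4,n=2: s = 22+8 = 30
j=4,n=3: s = 30+12 = 42
j=4,n=4: s = 42+16 = 58
j=5,n=0: s = 58+0 = 58
j=5,n=1: s = 58+5 = 63
j=5,n=2: s = 63+10 = 73
j=5,n=3: s = 73+15 = 88
j=5,n=4: s = 88+20 = 108
j=5,n=5: s = 108+25 = 133
j=6,n=0: s = 133+0 = 133
j=6,n=1: s = 133+6 = 139
j=6,n=2: s = 139+12 = 151
j=6,n=3: s = 151+18 = 169
j=6,n=4: s = 169+24 = 193
j=6,n=5: s = 193+30 = 223
j=6,n=6: s = 223+36 = 259
j=7,n=0: s = 259+0 = 259
j=7,n=1: s = 259+7 = 266
j=7,n=2: s = 266+14 = 280
j=7,n=3: s = 280+21 = 301
j=7,n=4: s = 301+28 = 329
j=7,n=5: s = 329+35 = 364
j=7,n=6: s = 364+42 = 406
j=7,n=7: s = 406+49 = 455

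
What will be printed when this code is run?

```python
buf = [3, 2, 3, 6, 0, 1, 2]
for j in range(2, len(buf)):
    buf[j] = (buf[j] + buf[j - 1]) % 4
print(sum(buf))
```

j=2: buf[2] = (3+2)%4 = 1 → [3, 2, 1, 6, 0, 1, 2]
j=3: buf[3] = (6+1)%4 = 3 → [3, 2, 1, 3, 0, 1, 2]
j=4: buf[4] = (0+3)%4 = 3 → [3, 2, 1, 3, 3, 1, 2]
j=5: buf[5] = (1+3)%4 = 0 → [3, 2, 1, 3, 3, 0, 2]
j=6: buf[6] = (2+0)%4 = 2 → [3, 2, 1, 3, 3, 0, 2]
sum = 14

14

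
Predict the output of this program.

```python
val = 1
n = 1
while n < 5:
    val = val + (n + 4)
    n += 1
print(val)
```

27

n=1: val = 1+5 = 6
n=2: val = 6+6 = 12
n=3: val = 12+7 = 19
n=4: val = 19+8 = 27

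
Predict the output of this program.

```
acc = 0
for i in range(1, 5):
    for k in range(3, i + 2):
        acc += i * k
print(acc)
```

75

i=2,k=3: acc = 0+6 = 6
i=3,k=3: acc = 6+9 = 15
i=3,k=4: acc = 15+12 = 27
i=4,k=3: acc = 27+12 = 39
i=4,k=4: acc = 39+16 = 55
i=4,k=5: acc = 55+20 = 75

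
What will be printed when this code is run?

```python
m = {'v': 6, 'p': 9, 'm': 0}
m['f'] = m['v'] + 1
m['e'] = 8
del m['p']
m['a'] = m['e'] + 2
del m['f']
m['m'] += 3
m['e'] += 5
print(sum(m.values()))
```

m['f'] = m['v']+1 = 7 → {'v': 6, 'p': 9, 'm': 0, 'f': 7}
m['e'] = 8 → {'v': 6, 'p': 9, 'm': 0, 'f': 7, 'e': 8}
del 'p' → {'v': 6, 'm': 0, 'f': 7, 'e': 8}
m['a'] = m['e']+2 = 10 → {'v': 6, 'm': 0, 'f': 7, 'e': 8, 'a': 10}
del 'f' → {'v': 6, 'm': 0, 'e': 8, 'a': 10}
m['m'] = 0+3 = 3 → {'v': 6, 'm': 3, 'e': 8, 'a': 10}
m['e'] = 8+5 = 13 → {'v': 6, 'm': 3, 'e': 13, 'a': 10}
sum of values = 32

32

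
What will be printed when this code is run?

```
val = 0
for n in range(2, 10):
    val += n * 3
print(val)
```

n=2: val = 0+2*3 = 6
n=3: val = 6+3*3 = 15
n=4: val = 15+4*3 = 27
n=5: val = 27+5*3 = 42
n=6: val = 42+6*3 = 60
n=7: val = 60+7*3 = 81
n=8: val = 81+8*3 = 105
n=9: val = 105+9*3 = 132

132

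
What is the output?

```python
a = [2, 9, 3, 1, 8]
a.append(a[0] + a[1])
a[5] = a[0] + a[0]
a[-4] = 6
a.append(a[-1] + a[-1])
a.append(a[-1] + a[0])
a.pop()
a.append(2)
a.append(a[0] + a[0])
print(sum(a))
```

append a[0]+a[1] = 2+9 = 11 → [2, 9, 3, 1, 8, 11]
a[5] = a[0]+a[0] = 2+2 = 4 → [2, 9, 3, 1, 8, 4]
a[-4] = 6 → [2, 9, 6, 1, 8, 4]
append a[-1]+a[-1] = 4+4 = 8 → [2, 9, 6, 1, 8, 4, 8]
append a[-1]+a[0] = 8+2 = 10 → [2, 9, 6, 1, 8, 4, 8, 10]
pop() removes 10 → [2, 9, 6, 1, 8, 4, 8]
append 2 → [2, 9, 6, 1, 8, 4, 8, 2]
append a[0]+a[0] = 2+2 = 4 → [2, 9, 6, 1, 8, 4, 8, 2, 4]
sum = 44

44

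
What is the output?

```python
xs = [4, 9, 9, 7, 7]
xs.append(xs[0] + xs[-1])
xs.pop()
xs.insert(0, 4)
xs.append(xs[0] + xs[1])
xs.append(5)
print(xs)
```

append xs[0]+xs[-1] = 4+7 = 11 → [4, 9, 9, 7, 7, 11]
pop() removes 11 → [4, 9, 9, 7, 7]
insert 4 at 0 → [4, 4, 9, 9, 7, 7]
append xs[0]+xs[1] = 4+4 = 8 → [4, 4, 9, 9, 7, 7, 8]
append 5 → [4, 4, 9, 9, 7, 7, 8, 5]

[4, 4, 9, 9, 7, 7, 8, 5]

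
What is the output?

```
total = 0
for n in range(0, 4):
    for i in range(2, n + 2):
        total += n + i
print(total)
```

n=1,i=2: total = 0+3 = 3
n=2,i=2: total = 3+4 = 7
n=2,i=3: total = 7+5 = 12
n=3,i=2: total = 12+5 = 17
n=3,i=3: total = 17+6 = 23
n=3,i=4: total = 23+7 = 30

30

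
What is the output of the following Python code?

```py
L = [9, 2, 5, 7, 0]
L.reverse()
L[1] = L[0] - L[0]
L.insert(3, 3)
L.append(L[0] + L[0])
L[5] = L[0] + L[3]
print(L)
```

[0, 0, 5, 3, 2, 3, 0]

reverse → [0, 7, 5, 2, 9]
L[1] = L[0]-L[0] = 0-0 = 0 → [0, 0, 5, 2, 9]
insert 3 at 3 → [0, 0, 5, 3, 2, 9]
append L[0]+L[0] = 0+0 = 0 → [0, 0, 5, 3, 2, 9, 0]
L[5] = L[0]+L[3] = 0+3 = 3 → [0, 0, 5, 3, 2, 3, 0]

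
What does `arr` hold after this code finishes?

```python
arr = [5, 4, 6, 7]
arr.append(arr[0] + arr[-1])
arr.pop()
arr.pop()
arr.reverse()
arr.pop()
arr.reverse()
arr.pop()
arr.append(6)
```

append arr[0]+arr[-1] = 5+7 = 12 → [5, 4, 6, 7, 12]
pop() removes 12 → [5, 4, 6, 7]
pop() removes 7 → [5, 4, 6]
reverse → [6, 4, 5]
pop() removes 5 → [6, 4]
reverse → [4, 6]
pop() removes 6 → [4]
append 6 → [4, 6]

[4, 6]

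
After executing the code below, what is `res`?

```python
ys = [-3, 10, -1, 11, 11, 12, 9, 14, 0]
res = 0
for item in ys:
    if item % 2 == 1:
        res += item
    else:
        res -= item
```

item=-3: odd, res = 0+(-3) = -3
item=10: not odd, res = (-3)-10 = -13
item=-1: odd, res = (-13)+(-1) = -14
item=11: odd, res = (-14)+11 = -3
item=11: odd, res = (-3)+11 = 8
item=12: not odd, res = 8-12 = -4
item=9: odd, res = (-4)+9 = 5
item=14: not odd, res = 5-14 = -9
item=0: not odd, res = (-9)-0 = -9

-9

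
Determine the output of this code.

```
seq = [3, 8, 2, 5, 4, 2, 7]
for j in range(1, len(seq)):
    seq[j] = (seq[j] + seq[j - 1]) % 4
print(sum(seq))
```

j=1: seq[1] = (8+3)%4 = 3 → [3, 3, 2, 5, 4, 2, 7]
j=2: seq[2] = (2+3)%4 = 1 → [3, 3, 1, 5, 4, 2, 7]
j=3: seq[3] = (5+1)%4 = 2 → [3, 3, 1, 2, 4, 2, 7]
j=4: seq[4] = (4+2)%4 = 2 → [3, 3, 1, 2, 2, 2, 7]
j=5: seq[5] = (2+2)%4 = 0 → [3, 3, 1, 2, 2, 0, 7]
j=6: seq[6] = (7+0)%4 = 3 → [3, 3, 1, 2, 2, 0, 3]
sum = 14

14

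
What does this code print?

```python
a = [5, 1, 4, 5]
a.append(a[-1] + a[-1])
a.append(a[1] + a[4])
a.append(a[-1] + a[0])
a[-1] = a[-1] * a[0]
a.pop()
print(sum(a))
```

36

append a[-1]+a[-1] = 5+5 = 10 → [5, 1, 4, 5, 10]
append a[1]+a[4] = 1+10 = 11 → [5, 1, 4, 5, 10, 11]
append a[-1]+a[0] = 11+5 = 16 → [5, 1, 4, 5, 10, 11, 16]
a[-1] = a[-1]*a[0] = 16*5 = 80 → [5, 1, 4, 5, 10, 11, 80]
pop() removes 80 → [5, 1, 4, 5, 10, 11]
sum = 36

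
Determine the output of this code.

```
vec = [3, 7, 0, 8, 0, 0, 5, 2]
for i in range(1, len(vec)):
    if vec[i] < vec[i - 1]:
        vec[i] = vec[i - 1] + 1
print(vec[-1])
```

12

i=1: 7>=3, unchanged → [3, 7, 0, 8, 0, 0, 5, 2]
i=2: 0<7, vec[2] = 7+1 = 8 → [3, 7, 8, 8, 0, 0, 5, 2]
i=3: 8>=8, unchanged → [3, 7, 8, 8, 0, 0, 5, 2]
i=4: 0<8, vec[4] = 8+1 = 9 → [3, 7, 8, 8, 9, 0, 5, 2]
i=5: 0<9, vec[5] = 9+1 = 10 → [3, 7, 8, 8, 9, 10, 5, 2]
i=6: 5<10, vec[6] = 10+1 = 11 → [3, 7, 8, 8, 9, 10, 11, 2]
i=7: 2<11, vec[7] = 11+1 = 12 → [3, 7, 8, 8, 9, 10, 11, 12]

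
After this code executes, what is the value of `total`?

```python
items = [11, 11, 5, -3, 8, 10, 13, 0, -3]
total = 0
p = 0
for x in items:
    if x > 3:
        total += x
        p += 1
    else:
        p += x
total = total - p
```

x=11: >3, total = 0+11 = 11; p=1
x=11: >3, total = 11+11 = 22; p=2
x=5: >3, total = 22+5 = 27; p=3
x=-3: not >3; p=0
x=8: >3, total = 27+8 = 35; p=1
x=10: >3, total = 35+10 = 45; p=2
x=13: >3, total = 45+13 = 58; p=3
x=0: not >3; p=3
x=-3: not >3; p=0
total-p = 58-0 = 58

58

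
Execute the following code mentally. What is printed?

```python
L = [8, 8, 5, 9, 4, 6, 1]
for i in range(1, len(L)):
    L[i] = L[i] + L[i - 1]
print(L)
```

i=1: L[1] = 8+8 = 16 → [8, 16, 5, 9, 4, 6, 1]
i=2: L[2] = 5+16 = 21 → [8, 16, 21, 9, 4, 6, 1]
i=3: L[3] = 9+21 = 30 → [8, 16, 21, 30, 4, 6, 1]
i=4: L[4] = 4+30 = 34 → [8, 16, 21, 30, 34, 6, 1]
i=5: L[5] = 6+34 = 40 → [8, 16, 21, 30, 34, 40, 1]
i=6: L[6] = 1+40 = 41 → [8, 16, 21, 30, 34, 40, 41]

[8, 16, 21, 30, 34, 40, 41]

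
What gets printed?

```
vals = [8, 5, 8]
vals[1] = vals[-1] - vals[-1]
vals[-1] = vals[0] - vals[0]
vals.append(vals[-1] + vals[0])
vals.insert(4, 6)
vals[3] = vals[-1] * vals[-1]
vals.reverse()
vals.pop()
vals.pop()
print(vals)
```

vals[1] = vals[-1]-vals[-1] = 8-8 = 0 → [8, 0, 8]
vals[-1] = vals[0]-vals[0] = 8-8 = 0 → [8, 0, 0]
append vals[-1]+vals[0] = 0+8 = 8 → [8, 0, 0, 8]
insert 6 at 4 → [8, 0, 0, 8, 6]
vals[3] = vals[-1]*vals[-1] = 6*6 = 36 → [8, 0, 0, 36, 6]
reverse → [6, 36, 0, 0, 8]
pop() removes 8 → [6, 36, 0, 0]
pop() removes 0 → [6, 36, 0]

[6, 36, 0]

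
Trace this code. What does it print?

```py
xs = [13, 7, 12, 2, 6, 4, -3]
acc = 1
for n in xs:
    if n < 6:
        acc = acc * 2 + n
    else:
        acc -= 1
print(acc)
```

-7

n=13: not <6, acc = 1-1 = 0
n=7: not <6, acc = 0-1 = -1
n=12: not <6, acc = (-1)-1 = -2
n=2: <6, acc = (-2)*2+2 = -2
n=6: not <6, acc = (-2)-1 = -3
n=4: <6, acc = (-3)*2+4 = -2
n=-3: <6, acc = (-2)*2+(-3) = -7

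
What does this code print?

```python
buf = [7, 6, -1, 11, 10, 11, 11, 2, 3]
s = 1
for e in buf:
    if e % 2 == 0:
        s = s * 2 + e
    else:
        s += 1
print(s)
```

75

e=7: not even, s = 1+1 = 2
e=6: even, s = 2*2+6 = 10
e=-1: not even, s = 10+1 = 11
e=11: not even, s = 11+1 = 12
e=10: even, s = 12*2+10 = 34
e=11: not even, s = 34+1 = 35
e=11: not even, s = 35+1 = 36
e=2: even, s = 36*2+2 = 74
e=3: not even, s = 74+1 = 75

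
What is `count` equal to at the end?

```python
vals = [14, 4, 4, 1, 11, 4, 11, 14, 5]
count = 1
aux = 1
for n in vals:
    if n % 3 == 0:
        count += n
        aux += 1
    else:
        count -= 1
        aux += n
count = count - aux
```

n=14: not %3==0, count = 1-1 = 0; aux=15
n=4: not %3==0, count = 0-1 = -1; aux=19
n=4: not %3==0, count = (-1)-1 = -2; aux=23
n=1: not %3==0, count = (-2)-1 = -3; aux=24
n=11: not %3==0, count = (-3)-1 = -4; aux=35
n=4: not %3==0, count = (-4)-1 = -5; aux=39
n=11: not %3==0, count = (-5)-1 = -6; aux=50
n=14: not %3==0, count = (-6)-1 = -7; aux=64
n=5: not %3==0, count = (-7)-1 = -8; aux=69
count-aux = (-8)-69 = -77

-77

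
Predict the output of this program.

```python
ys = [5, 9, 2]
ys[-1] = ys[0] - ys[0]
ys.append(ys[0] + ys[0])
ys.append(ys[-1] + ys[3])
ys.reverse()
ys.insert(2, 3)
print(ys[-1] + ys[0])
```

ys[-1] = ys[0]-ys[0] = 5-5 = 0 → [5, 9, 0]
append ys[0]+ys[0] = 5+5 = 10 → [5, 9, 0, 10]
append ys[-1]+ys[3] = 10+10 = 20 → [5, 9, 0, 10, 20]
reverse → [20, 10, 0, 9, 5]
insert 3 at 2 → [20, 10, 3, 0, 9, 5]
ys[-1]+ys[0] = 5+20 = 25

25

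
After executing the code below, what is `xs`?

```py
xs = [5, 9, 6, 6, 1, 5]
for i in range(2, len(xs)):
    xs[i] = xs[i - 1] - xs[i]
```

[5, 9, 3, -3, -4, -9]

i=2: xs[2] = 9-6 = 3 → [5, 9, 3, 6, 1, 5]
i=3: xs[3] = 3-6 = -3 → [5, 9, 3, -3, 1, 5]
i=4: xs[4] = (-3)-1 = -4 → [5, 9, 3, -3, -4, 5]
i=5: xs[5] = (-4)-5 = -9 → [5, 9, 3, -3, -4, -9]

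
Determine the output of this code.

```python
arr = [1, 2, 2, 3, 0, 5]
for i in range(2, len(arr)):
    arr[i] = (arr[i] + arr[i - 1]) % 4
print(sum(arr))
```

9

i=2: arr[2] = (2+2)%4 = 0 → [1, 2, 0, 3, 0, 5]
i=3: arr[3] = (3+0)%4 = 3 → [1, 2, 0, 3, 0, 5]
i=4: arr[4] = (0+3)%4 = 3 → [1, 2, 0, 3, 3, 5]
i=5: arr[5] = (5+3)%4 = 0 → [1, 2, 0, 3, 3, 0]
sum = 9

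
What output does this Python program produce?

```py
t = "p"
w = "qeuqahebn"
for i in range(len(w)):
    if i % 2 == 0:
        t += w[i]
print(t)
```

i=0: add 'q' → 'pq'
i=1: skip
i=2: add 'u' → 'pqu'
i=3: skip
i=4: add 'a' → 'pqua'
i=5: skip
i=6: add 'e' → 'pquae'
i=7: skip
i=8: add 'n' → 'pquaen'

pquaen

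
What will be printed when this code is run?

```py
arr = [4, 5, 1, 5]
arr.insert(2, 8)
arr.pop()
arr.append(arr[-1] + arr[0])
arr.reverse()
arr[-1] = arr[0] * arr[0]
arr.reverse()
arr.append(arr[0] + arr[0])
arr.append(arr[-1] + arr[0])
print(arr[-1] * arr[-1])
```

insert 8 at 2 → [4, 5, 8, 1, 5]
pop() removes 5 → [4, 5, 8, 1]
append arr[-1]+arr[0] = 1+4 = 5 → [4, 5, 8, 1, 5]
reverse → [5, 1, 8, 5, 4]
arr[-1] = arr[0]*arr[0] = 5*5 = 25 → [5, 1, 8, 5, 25]
reverse → [25, 5, 8, 1, 5]
append arr[0]+arr[0] = 25+25 = 50 → [25, 5, 8, 1, 5, 50]
append arr[-1]+arr[0] = 50+25 = 75 → [25, 5, 8, 1, 5, 50, 75]
arr[-1]*arr[-1] = 75*75 = 5625

5625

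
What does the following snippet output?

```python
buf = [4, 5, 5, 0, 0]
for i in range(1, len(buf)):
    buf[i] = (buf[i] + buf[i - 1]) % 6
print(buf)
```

i=1: buf[1] = (5+4)%6 = 3 → [4, 3, 5, 0, 0]
i=2: buf[2] = (5+3)%6 = 2 → [4, 3, 2, 0, 0]
i=3: buf[3] = (0+2)%6 = 2 → [4, 3, 2, 2, 0]
i=4: buf[4] = (0+2)%6 = 2 → [4, 3, 2, 2, 2]

[4, 3, 2, 2, 2]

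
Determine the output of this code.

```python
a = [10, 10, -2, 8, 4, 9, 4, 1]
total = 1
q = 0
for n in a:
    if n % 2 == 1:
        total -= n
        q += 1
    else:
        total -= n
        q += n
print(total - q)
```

-79

n=10: not odd, total = 1-10 = -9; q=10
n=10: not odd, total = (-9)-10 = -19; q=20
n=-2: not odd, total = (-19)-(-2) = -17; q=18
n=8: not odd, total = (-17)-8 = -25; q=26
n=4: not odd, total = (-25)-4 = -29; q=30
n=9: odd, total = (-29)-9 = -38; q=31
n=4: not odd, total = (-38)-4 = -42; q=35
n=1: odd, total = (-42)-1 = -43; q=36
total-q = (-43)-36 = -79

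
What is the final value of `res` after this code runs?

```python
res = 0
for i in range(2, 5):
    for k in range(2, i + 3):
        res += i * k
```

i=2,k=2: res = 0+4 = 4
i=2,k=3: res = 4+6 = 10
i=2,k=4: res = 10+8 = 18
i=3,k=2: res = 18+6 = 24
i=3,k=3: res = 24+9 = 33
i=3,k=4: res = 33+12 = 45
i=3,k=5: res = 45+15 = 60
i=4,k=2: res = 60+8 = 68
i=4,k=3: res = 68+12 = 80
i=4,k=4: res = 80+16 = 96
i=4,k=5: res = 96+20 = 116
i=4,k=6: res = 116+24 = 140

140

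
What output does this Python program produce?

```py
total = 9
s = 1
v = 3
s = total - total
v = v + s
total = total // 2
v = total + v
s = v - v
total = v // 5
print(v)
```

s = 9-9 = 0
v = 3+0 = 3
total = 9//2 = 4
v = 4+3 = 7
s = 7-7 = 0
total = 7//5 = 1

7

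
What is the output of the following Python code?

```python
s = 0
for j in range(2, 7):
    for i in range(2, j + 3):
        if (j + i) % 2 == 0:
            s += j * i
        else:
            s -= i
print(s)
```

j=2,i=2: even sum, s = 0+4 = 4
j=2,i=3: odd sum, s = 4-3 = 1
j=2,i=4: even sum, s = 1+8 = 9
j=3,i=2: odd sum, s = 9-2 = 7
j=3,i=3: even sum, s = 7+9 = 16
j=3,i=4: odd sum, s = 16-4 = 12
j=3,i=5: even sum, s = 12+15 = 27
j=4,i=2: even sum, s = 27+8 = 35
j=4,i=3: odd sum, s = 35-3 = 32
j=4,i=4: even sum, s = 32+16 = 48
j=4,i=5: odd sum, s = 48-5 = 43
j=4,i=6: even sum, s = 43+24 = 67
j=5,i=2: odd sum, s = 67-2 = 65
j=5,i=3: even sum, s = 65+15 = 80
j=5,i=4: odd sum, s = 80-4 = 76
j=5,i=5: even sum, s = 76+25 = 101
j=5,i=6: odd sum, s = 101-6 = 95
j=5,i=7: even sum, s = 95+35 = 130
j=6,i=2: even sum, s = 130+12 = 142
j=6,i=3: odd sum, s = 142-3 = 139
j=6,i=4: even sum, s = 139+24 = 163
j=6,i=5: odd sum, s = 163-5 = 158
j=6,i=6: even sum, s = 158+36 = 194
j=6,i=7: odd sum, s = 194-7 = 187
j=6,i=8: even sum, s = 187+48 = 235

235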